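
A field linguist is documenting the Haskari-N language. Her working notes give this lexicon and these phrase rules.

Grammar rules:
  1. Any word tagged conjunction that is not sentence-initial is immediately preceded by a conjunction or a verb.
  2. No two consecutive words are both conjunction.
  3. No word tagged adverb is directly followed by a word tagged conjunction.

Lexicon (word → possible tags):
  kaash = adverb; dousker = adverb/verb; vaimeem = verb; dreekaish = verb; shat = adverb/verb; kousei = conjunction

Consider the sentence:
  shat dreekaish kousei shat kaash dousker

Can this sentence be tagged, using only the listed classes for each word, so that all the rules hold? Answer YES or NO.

YES

Candidates per position — 1:shat {adverb,verb}; 2:dreekaish {verb}; 3:kousei {conjunction}; 4:shat {adverb,verb}; 5:kaash {adverb}; 6:dousker {adverb,verb}.
One satisfying assignment: verb verb conjunction adverb adverb adverb.
Checking: rule 1 ✓; rule 2 ✓; rule 3 ✓.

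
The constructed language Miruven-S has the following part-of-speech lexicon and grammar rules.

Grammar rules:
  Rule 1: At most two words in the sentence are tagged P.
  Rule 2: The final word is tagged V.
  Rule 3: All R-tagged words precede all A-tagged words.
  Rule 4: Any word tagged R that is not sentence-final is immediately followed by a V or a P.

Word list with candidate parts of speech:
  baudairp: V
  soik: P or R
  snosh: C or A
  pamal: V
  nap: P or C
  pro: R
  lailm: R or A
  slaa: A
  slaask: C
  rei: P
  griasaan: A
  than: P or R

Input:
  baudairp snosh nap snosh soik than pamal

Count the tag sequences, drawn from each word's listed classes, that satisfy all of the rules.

8

Candidates per position — 1:baudairp {V}; 2:snosh {C,A}; 3:nap {P,C}; 4:snosh {C,A}; 5:soik {P,R}; 6:than {P,R}; 7:pamal {V}.
There are 32 candidate sequences in total.
Checking each against the rules leaves 8 sequences.
Count = 8.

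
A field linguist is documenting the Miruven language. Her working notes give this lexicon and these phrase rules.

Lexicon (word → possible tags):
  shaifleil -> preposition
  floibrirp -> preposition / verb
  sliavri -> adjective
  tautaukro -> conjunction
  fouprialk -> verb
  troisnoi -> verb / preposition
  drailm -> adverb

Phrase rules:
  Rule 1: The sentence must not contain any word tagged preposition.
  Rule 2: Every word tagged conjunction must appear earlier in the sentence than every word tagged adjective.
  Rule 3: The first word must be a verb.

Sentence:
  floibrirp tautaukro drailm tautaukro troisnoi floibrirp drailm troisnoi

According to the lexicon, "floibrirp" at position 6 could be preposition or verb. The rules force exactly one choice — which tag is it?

Candidates per position — 1:floibrirp {preposition,verb}; 2:tautaukro {conjunction}; 3:drailm {adverb}; 4:tautaukro {conjunction}; 5:troisnoi {verb,preposition}; 6:floibrirp {preposition,verb}; 7:drailm {adverb}; 8:troisnoi {verb,preposition}.
If word 1 were preposition, no tagging could satisfy rule 1; so word 1 is verb.
If word 5 were preposition, no tagging could satisfy rule 1; so word 5 is verb.
If word 6 were preposition, no tagging could satisfy rule 1; so word 6 is verb.
If word 8 were preposition, no tagging could satisfy rule 1; so word 8 is verb.
The only consistent sequence is: verb conjunction adverb conjunction verb verb adverb verb.
Rule-by-rule: rule 1 ✓; rule 2 ✓; rule 3 ✓.

verb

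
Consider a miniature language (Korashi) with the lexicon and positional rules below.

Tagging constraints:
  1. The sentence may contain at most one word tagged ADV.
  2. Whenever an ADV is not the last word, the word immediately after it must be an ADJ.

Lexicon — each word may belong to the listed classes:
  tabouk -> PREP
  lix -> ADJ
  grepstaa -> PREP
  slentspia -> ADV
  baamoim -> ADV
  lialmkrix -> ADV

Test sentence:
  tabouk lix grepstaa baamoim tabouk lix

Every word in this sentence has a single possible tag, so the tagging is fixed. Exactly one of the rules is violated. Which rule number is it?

Fixed tagging: PREP ADJ PREP ADV PREP ADJ.
Rule check: R1 holds, R2 violated.
Only rule 2 fails.

2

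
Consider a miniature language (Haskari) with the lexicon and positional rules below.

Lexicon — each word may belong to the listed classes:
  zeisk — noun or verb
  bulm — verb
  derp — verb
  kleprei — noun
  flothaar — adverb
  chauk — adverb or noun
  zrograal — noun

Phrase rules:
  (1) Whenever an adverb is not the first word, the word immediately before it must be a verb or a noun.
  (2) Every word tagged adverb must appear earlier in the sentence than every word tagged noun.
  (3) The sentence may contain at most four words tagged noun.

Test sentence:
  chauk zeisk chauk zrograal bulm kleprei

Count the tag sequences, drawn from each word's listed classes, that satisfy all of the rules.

4

Candidates per position — 1:chauk {adverb,noun}; 2:zeisk {noun,verb}; 3:chauk {adverb,noun}; 4:zrograal {noun}; 5:bulm {verb}; 6:kleprei {noun}.
There are 8 candidate sequences in total.
The sequences that satisfy every rule: adverb noun noun noun verb noun; adverb verb adverb noun verb noun; adverb verb noun noun verb noun; noun verb noun noun verb noun.
Count = 4.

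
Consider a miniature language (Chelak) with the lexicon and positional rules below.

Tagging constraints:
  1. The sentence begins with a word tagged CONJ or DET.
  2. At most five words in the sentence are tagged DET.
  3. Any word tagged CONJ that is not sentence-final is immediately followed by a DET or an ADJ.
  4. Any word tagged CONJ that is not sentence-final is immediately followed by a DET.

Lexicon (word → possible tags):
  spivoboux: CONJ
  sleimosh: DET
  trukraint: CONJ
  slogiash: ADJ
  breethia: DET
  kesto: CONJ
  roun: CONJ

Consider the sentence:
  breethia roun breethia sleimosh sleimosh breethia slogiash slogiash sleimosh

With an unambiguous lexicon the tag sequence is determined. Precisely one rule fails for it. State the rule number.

2

Fixed tagging: DET CONJ DET DET DET DET ADJ ADJ DET.
Rule check: R1 ok, R2 fails, R3 ok, R4 ok.
Only rule 2 fails.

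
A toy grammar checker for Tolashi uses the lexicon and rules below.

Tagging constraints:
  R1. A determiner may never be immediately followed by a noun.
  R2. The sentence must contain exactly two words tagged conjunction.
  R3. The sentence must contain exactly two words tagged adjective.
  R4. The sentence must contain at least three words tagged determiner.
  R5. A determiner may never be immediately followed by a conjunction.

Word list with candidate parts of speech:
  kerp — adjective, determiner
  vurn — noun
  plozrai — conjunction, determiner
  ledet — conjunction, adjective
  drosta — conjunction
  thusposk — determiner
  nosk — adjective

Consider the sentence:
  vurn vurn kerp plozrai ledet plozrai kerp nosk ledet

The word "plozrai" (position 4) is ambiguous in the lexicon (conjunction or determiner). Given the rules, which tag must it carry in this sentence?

determiner

Candidates per position — 1:vurn {noun}; 2:vurn {noun}; 3:kerp {adjective,determiner}; 4:plozrai {conjunction,determiner}; 5:ledet {conjunction,adjective}; 6:plozrai {conjunction,determiner}; 7:kerp {adjective,determiner}; 8:nosk {adjective}; 9:ledet {conjunction,adjective}.
Position 4: the remaining choice is settled jointly with positions 3, 5, 6, 7, 9 — only determiner at position 4 is part of a tagging that satisfies every rule.
So the tagging must be: noun noun determiner determiner adjective conjunction determiner adjective conjunction.
Rule-by-rule: rule 1 ✓; rule 2 ✓; rule 3 ✓; rule 4 ✓; rule 5 ✓.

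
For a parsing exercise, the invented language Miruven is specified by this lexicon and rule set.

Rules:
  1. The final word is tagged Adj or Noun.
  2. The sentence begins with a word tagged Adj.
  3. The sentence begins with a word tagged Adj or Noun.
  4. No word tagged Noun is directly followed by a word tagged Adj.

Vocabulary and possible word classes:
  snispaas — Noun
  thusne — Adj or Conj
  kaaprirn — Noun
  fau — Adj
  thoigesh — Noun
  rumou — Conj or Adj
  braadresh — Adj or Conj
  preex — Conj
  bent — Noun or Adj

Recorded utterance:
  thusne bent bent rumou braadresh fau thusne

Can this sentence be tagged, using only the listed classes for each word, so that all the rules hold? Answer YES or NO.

YES

Candidates per position — 1:thusne {Adj,Conj}; 2:bent {Noun,Adj}; 3:bent {Noun,Adj}; 4:rumou {Conj,Adj}; 5:braadresh {Adj,Conj}; 6:fau {Adj}; 7:thusne {Adj,Conj}.
One satisfying assignment: Adj Adj Adj Adj Conj Adj Adj.
Verifying each rule — rule 1 holds; rule 2 holds; rule 3 holds; rule 4 holds.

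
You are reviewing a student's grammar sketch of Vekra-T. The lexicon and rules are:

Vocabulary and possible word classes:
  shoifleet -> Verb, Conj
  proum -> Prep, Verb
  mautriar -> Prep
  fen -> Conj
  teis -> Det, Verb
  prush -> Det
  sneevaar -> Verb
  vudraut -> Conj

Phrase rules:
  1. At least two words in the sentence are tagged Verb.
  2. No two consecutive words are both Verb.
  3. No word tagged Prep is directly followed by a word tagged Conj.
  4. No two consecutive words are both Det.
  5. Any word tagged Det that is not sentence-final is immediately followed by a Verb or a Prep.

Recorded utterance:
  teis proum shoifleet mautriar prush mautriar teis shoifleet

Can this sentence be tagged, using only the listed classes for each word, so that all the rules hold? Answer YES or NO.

YES

Candidates per position — 1:teis {Det,Verb}; 2:proum {Prep,Verb}; 3:shoifleet {Verb,Conj}; 4:mautriar {Prep}; 5:prush {Det}; 6:mautriar {Prep}; 7:teis {Det,Verb}; 8:shoifleet {Verb,Conj}.
One satisfying assignment: Det Prep Verb Prep Det Prep Verb Conj.
Verifying each rule — rule 1 ✓; rule 2 ✓; rule 3 ✓; rule 4 ✓; rule 5 ✓.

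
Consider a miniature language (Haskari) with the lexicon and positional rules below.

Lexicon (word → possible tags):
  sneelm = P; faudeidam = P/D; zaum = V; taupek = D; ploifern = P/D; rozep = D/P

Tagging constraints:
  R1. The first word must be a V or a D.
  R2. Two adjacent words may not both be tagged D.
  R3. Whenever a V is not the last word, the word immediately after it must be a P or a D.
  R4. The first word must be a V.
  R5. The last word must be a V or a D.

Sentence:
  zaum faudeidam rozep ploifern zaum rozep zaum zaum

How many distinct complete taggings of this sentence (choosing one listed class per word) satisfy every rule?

0

Candidates per position — 1:zaum {V}; 2:faudeidam {P,D}; 3:rozep {D,P}; 4:ploifern {P,D}; 5:zaum {V}; 6:rozep {D,P}; 7:zaum {V}; 8:zaum {V}.
There are 16 candidate sequences in total.
Rule 3 cannot be satisfied by any choice of tags from the lexicon.
So there is no consistent tagging.
Count = 0.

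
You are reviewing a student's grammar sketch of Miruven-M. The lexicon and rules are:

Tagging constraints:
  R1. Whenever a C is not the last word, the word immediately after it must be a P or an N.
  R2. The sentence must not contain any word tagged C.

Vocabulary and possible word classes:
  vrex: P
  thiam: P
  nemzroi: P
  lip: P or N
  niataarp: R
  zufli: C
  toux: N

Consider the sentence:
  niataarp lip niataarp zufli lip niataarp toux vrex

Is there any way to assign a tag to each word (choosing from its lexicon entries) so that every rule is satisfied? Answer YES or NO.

NO

Candidates per position — 1:niataarp {R}; 2:lip {P,N}; 3:niataarp {R}; 4:zufli {C}; 5:lip {P,N}; 6:niataarp {R}; 7:toux {N}; 8:vrex {P}.
Rule 2 cannot be satisfied by any choice of tags from the lexicon.
So there is no consistent tagging.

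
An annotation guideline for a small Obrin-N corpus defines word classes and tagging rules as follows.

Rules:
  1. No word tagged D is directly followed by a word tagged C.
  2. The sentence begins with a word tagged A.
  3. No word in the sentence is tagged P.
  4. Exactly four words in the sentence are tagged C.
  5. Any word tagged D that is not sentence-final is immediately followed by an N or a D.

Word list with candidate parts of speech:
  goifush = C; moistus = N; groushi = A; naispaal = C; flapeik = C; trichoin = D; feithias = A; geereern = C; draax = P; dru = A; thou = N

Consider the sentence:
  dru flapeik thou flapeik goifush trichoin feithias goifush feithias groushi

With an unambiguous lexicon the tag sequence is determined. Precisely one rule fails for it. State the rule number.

5

Fixed tagging: A C N C C D A C A A.
Checking each rule: R1 ok, R2 ok, R3 ok, R4 ok, R5 fails.
Only rule 5 fails.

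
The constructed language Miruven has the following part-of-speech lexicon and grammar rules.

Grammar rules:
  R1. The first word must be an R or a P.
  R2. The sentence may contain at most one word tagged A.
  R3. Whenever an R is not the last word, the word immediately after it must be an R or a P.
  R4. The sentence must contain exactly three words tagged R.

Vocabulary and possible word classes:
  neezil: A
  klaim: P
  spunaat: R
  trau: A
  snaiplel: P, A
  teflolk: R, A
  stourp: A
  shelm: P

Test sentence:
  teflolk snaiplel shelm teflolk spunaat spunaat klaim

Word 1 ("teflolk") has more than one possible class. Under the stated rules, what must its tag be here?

R

Candidates per position — 1:teflolk {R,A}; 2:snaiplel {P,A}; 3:shelm {P}; 4:teflolk {R,A}; 5:spunaat {R}; 6:spunaat {R}; 7:klaim {P}.
Position 1: tagging it A would leave rule 1 unsatisfiable, so it must be R.
Position 2: tagging it A would leave rule 3 unsatisfiable, so it must be P.
Position 4: tagging it R would leave rule 4 unsatisfiable, so it must be A.
That leaves exactly one tagging: R P P A R R P.
Check: rule 1 holds; rule 2 holds; rule 3 holds; rule 4 holds.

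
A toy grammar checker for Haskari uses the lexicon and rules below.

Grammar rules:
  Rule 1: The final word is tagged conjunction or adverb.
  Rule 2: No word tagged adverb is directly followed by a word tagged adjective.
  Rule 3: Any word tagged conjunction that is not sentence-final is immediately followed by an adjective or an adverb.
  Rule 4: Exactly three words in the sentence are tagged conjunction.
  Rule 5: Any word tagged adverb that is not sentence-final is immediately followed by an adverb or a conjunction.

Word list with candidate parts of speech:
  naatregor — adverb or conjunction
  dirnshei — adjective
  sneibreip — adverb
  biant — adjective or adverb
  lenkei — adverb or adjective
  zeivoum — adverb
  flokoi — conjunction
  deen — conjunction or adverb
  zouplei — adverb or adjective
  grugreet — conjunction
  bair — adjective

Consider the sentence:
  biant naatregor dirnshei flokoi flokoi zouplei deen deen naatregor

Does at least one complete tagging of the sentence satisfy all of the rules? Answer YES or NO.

NO

Candidates per position — 1:biant {adjective,adverb}; 2:naatregor {adverb,conjunction}; 3:dirnshei {adjective}; 4:flokoi {conjunction}; 5:flokoi {conjunction}; 6:zouplei {adverb,adjective}; 7:deen {conjunction,adverb}; 8:deen {conjunction,adverb}; 9:naatregor {adverb,conjunction}.
Rule 3 cannot be satisfied by any choice of tags from the lexicon.
So there is no consistent tagging.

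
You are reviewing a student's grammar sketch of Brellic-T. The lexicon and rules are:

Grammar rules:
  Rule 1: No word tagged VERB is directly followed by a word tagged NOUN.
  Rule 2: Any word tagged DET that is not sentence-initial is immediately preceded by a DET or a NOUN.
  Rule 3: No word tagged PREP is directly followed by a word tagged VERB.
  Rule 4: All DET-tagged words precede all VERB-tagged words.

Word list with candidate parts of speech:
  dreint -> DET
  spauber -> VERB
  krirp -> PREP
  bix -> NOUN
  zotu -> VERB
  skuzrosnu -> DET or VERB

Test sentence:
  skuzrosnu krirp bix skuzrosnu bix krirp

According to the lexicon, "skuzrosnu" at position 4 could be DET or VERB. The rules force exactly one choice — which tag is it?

DET

Candidates per position — 1:skuzrosnu {DET,VERB}; 2:krirp {PREP}; 3:bix {NOUN}; 4:skuzrosnu {DET,VERB}; 5:bix {NOUN}; 6:krirp {PREP}.
Position 4: tagging it VERB would leave rule 1 unsatisfiable, so it must be DET.
Position 1: tagging it VERB would leave rule 4 unsatisfiable, so it must be DET.
The unique satisfying tagging is: DET PREP NOUN DET NOUN PREP.
Verifying each rule — rule 1 ok; rule 2 ok; rule 3 ok; rule 4 ok.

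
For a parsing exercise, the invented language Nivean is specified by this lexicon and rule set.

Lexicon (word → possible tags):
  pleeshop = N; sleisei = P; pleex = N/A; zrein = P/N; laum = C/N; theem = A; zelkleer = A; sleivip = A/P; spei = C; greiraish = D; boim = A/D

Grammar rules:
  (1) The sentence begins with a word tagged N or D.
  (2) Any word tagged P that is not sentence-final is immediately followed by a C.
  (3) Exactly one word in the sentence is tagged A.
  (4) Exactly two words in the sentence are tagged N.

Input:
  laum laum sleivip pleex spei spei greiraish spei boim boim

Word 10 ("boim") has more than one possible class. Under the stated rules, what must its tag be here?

D

Candidates per position — 1:laum {C,N}; 2:laum {C,N}; 3:sleivip {A,P}; 4:pleex {N,A}; 5:spei {C}; 6:spei {C}; 7:greiraish {D}; 8:spei {C}; 9:boim {A,D}; 10:boim {A,D}.
Position 1: tagging it C would leave rule 1 unsatisfiable, so it must be N.
Position 3: tagging it P would leave rule 2 unsatisfiable, so it must be A.
Position 4: tagging it A would leave rule 3 unsatisfiable, so it must be N.
Position 9: tagging it A would leave rule 3 unsatisfiable, so it must be D.
Position 10: tagging it A would leave rule 3 unsatisfiable, so it must be D.
Position 2: tagging it N would leave rule 4 unsatisfiable, so it must be C.
The only consistent sequence is: N C A N C C D C D D.
Verifying each rule — rule 1 ok; rule 2 ok; rule 3 ok; rule 4 ok.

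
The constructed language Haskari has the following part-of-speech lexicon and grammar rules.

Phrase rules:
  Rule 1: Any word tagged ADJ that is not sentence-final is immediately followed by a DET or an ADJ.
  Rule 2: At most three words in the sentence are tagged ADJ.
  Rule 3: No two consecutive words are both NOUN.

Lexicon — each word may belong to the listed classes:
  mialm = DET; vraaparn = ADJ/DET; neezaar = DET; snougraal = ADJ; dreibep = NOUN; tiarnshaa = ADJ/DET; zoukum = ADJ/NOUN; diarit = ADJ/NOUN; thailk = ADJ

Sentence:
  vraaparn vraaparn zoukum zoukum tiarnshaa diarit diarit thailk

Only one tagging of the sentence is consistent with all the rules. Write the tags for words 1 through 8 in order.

DET DET NOUN ADJ DET NOUN ADJ ADJ

Candidates per position — 1:vraaparn {ADJ,DET}; 2:vraaparn {ADJ,DET}; 3:zoukum {ADJ,NOUN}; 4:zoukum {ADJ,NOUN}; 5:tiarnshaa {ADJ,DET}; 6:diarit {ADJ,NOUN}; 7:diarit {ADJ,NOUN}; 8:thailk {ADJ}.
The remaining ambiguous positions (1, 2, 3, 4, 5, 6, 7) are resolved jointly — only one combination satisfies every rule.
So the tagging must be: DET DET NOUN ADJ DET NOUN ADJ ADJ.
Rule-by-rule: rule 1 ✓; rule 2 ✓; rule 3 ✓.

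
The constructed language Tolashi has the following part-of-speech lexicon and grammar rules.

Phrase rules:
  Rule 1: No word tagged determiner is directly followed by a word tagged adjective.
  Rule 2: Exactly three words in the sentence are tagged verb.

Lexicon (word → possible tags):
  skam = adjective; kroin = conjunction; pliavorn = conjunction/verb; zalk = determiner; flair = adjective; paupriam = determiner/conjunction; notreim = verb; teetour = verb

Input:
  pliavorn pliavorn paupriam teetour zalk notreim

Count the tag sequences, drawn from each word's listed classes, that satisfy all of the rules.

4

Candidates per position — 1:pliavorn {conjunction,verb}; 2:pliavorn {conjunction,verb}; 3:paupriam {determiner,conjunction}; 4:teetour {verb}; 5:zalk {determiner}; 6:notreim {verb}.
There are 8 candidate sequences in total.
The sequences that satisfy every rule: conjunction verb determiner verb determiner verb; conjunction verb conjunction verb determiner verb; verb conjunction determiner verb determiner verb; verb conjunction conjunction verb determiner verb.
Count = 4.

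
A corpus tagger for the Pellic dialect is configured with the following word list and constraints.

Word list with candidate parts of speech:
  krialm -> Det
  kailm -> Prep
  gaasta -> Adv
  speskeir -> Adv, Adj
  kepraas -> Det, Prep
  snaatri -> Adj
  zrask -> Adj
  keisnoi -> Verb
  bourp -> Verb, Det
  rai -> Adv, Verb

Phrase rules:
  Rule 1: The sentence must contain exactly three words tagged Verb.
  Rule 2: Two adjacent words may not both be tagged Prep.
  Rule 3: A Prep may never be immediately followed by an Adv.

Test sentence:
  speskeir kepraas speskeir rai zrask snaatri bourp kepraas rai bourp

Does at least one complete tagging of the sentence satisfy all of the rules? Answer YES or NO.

Candidates per position — 1:speskeir {Adv,Adj}; 2:kepraas {Det,Prep}; 3:speskeir {Adv,Adj}; 4:rai {Adv,Verb}; 5:zrask {Adj}; 6:snaatri {Adj}; 7:bourp {Verb,Det}; 8:kepraas {Det,Prep}; 9:rai {Adv,Verb}; 10:bourp {Verb,Det}.
One satisfying assignment: Adv Det Adj Adv Adj Adj Verb Prep Verb Verb.
Checking: rule 1 holds; rule 2 holds; rule 3 holds.

YES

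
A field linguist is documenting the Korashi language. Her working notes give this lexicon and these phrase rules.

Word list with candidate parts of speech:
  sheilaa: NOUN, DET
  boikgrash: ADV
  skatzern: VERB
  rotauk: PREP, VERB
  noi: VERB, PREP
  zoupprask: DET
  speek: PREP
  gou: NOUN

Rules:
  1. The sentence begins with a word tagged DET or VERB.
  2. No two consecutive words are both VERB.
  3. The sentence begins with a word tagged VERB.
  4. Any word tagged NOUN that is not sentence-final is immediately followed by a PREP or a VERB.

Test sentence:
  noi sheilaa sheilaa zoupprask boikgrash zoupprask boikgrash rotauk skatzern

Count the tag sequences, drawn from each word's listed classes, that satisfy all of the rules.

1

Candidates per position — 1:noi {VERB,PREP}; 2:sheilaa {NOUN,DET}; 3:sheilaa {NOUN,DET}; 4:zoupprask {DET}; 5:boikgrash {ADV}; 6:zoupprask {DET}; 7:boikgrash {ADV}; 8:rotauk {PREP,VERB}; 9:skatzern {VERB}.
There are 16 candidate sequences in total.
The sequences that satisfy every rule: VERB DET DET DET ADV DET ADV PREP VERB.
Count = 1.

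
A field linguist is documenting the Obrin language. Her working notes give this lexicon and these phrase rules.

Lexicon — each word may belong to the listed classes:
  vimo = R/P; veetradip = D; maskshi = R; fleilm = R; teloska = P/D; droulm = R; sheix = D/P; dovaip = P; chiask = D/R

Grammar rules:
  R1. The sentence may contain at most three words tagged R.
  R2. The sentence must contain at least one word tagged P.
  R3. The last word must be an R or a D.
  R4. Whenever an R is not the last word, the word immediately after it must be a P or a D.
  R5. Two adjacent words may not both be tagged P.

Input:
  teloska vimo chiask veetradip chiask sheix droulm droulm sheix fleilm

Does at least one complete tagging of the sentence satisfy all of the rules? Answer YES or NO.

Candidates per position — 1:teloska {P,D}; 2:vimo {R,P}; 3:chiask {D,R}; 4:veetradip {D}; 5:chiask {D,R}; 6:sheix {D,P}; 7:droulm {R}; 8:droulm {R}; 9:sheix {D,P}; 10:fleilm {R}.
Rule 4 cannot be satisfied by any choice of tags from the lexicon.
So there is no consistent tagging.

NO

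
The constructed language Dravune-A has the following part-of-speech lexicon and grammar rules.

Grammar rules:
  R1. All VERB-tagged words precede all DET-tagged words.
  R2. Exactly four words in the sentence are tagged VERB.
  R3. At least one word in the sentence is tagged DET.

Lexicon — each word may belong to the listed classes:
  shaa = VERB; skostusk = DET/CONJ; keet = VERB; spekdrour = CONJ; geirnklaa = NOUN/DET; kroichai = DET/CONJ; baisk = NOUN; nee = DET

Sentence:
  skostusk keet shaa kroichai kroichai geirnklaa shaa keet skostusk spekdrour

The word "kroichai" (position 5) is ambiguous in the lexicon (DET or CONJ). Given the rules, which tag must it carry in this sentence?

CONJ

Candidates per position — 1:skostusk {DET,CONJ}; 2:keet {VERB}; 3:shaa {VERB}; 4:kroichai {DET,CONJ}; 5:kroichai {DET,CONJ}; 6:geirnklaa {NOUN,DET}; 7:shaa {VERB}; 8:keet {VERB}; 9:skostusk {DET,CONJ}; 10:spekdrour {CONJ}.
If word 1 were DET, no tagging could satisfy rule 1; so word 1 is CONJ.
If word 4 were DET, no tagging could satisfy rule 1; so word 4 is CONJ.
If word 5 were DET, no tagging could satisfy rule 1; so word 5 is CONJ.
If word 6 were DET, no tagging could satisfy rule 1; so word 6 is NOUN.
If word 9 were CONJ, no tagging could satisfy rule 3; so word 9 is DET.
That leaves exactly one tagging: CONJ VERB VERB CONJ CONJ NOUN VERB VERB DET CONJ.
Rule-by-rule: rule 1 ✓; rule 2 ✓; rule 3 ✓.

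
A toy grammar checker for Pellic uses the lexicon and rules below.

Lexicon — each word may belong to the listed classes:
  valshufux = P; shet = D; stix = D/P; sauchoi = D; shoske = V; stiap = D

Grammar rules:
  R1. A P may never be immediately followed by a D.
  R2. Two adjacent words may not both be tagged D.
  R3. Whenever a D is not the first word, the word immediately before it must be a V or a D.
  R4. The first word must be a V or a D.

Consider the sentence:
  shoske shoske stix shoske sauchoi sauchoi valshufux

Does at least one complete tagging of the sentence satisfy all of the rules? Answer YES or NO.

NO

Candidates per position — 1:shoske {V}; 2:shoske {V}; 3:stix {D,P}; 4:shoske {V}; 5:sauchoi {D}; 6:sauchoi {D}; 7:valshufux {P}.
Rule 2 cannot be satisfied by any choice of tags from the lexicon.
So there is no consistent tagging.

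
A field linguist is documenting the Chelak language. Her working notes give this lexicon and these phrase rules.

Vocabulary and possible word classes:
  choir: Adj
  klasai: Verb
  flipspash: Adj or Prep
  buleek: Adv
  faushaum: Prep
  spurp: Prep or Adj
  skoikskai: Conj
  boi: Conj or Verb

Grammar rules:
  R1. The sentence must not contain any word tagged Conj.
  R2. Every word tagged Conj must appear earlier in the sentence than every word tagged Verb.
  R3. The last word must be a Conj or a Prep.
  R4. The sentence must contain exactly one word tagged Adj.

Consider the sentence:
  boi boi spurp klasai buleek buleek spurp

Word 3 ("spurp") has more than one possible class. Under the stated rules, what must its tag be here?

Candidates per position — 1:boi {Conj,Verb}; 2:boi {Conj,Verb}; 3:spurp {Prep,Adj}; 4:klasai {Verb}; 5:buleek {Adv}; 6:buleek {Adv}; 7:spurp {Prep,Adj}.
At position 1, choosing Conj makes rule 1 impossible to satisfy; hence Verb.
At position 2, choosing Conj makes rule 1 impossible to satisfy; hence Verb.
At position 7, choosing Adj makes rule 3 impossible to satisfy; hence Prep.
At position 3, choosing Prep makes rule 4 impossible to satisfy; hence Adj.
The unique satisfying tagging is: Verb Verb Adj Verb Adv Adv Prep.
Check: rule 1 ok; rule 2 ok; rule 3 ok; rule 4 ok.

Adj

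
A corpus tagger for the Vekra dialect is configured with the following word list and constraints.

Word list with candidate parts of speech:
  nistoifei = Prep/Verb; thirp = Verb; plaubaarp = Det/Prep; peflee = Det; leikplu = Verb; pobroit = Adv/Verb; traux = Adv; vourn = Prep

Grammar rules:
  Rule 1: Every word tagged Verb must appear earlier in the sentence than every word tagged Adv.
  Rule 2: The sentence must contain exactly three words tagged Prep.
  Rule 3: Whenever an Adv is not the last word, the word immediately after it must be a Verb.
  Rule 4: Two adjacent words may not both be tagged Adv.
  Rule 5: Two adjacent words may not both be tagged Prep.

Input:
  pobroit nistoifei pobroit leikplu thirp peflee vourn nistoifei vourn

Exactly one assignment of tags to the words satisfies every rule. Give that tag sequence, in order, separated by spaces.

Verb Prep Verb Verb Verb Det Prep Verb Prep

Candidates per position — 1:pobroit {Adv,Verb}; 2:nistoifei {Prep,Verb}; 3:pobroit {Adv,Verb}; 4:leikplu {Verb}; 5:thirp {Verb}; 6:peflee {Det}; 7:vourn {Prep}; 8:nistoifei {Prep,Verb}; 9:vourn {Prep}.
At position 1, choosing Adv makes rule 1 impossible to satisfy; hence Verb.
At position 3, choosing Adv makes rule 1 impossible to satisfy; hence Verb.
At position 8, choosing Prep makes rule 5 impossible to satisfy; hence Verb.
At position 2, choosing Verb makes rule 2 impossible to satisfy; hence Prep.
The unique satisfying tagging is: Verb Prep Verb Verb Verb Det Prep Verb Prep.
Checking: rule 1 ok; rule 2 ok; rule 3 ok; rule 4 ok; rule 5 ok.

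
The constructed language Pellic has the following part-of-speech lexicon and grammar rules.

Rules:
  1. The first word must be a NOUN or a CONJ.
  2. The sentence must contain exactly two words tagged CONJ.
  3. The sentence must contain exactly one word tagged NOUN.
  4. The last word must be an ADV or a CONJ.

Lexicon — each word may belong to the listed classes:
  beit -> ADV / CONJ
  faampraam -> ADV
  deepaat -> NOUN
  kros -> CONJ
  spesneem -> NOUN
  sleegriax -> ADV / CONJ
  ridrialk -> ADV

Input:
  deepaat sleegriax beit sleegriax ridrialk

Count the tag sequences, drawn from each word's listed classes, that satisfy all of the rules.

Candidates per position — 1:deepaat {NOUN}; 2:sleegriax {ADV,CONJ}; 3:beit {ADV,CONJ}; 4:sleegriax {ADV,CONJ}; 5:ridrialk {ADV}.
There are 8 candidate sequences in total.
The sequences that satisfy every rule: NOUN ADV CONJ CONJ ADV; NOUN CONJ ADV CONJ ADV; NOUN CONJ CONJ ADV ADV.
Count = 3.

3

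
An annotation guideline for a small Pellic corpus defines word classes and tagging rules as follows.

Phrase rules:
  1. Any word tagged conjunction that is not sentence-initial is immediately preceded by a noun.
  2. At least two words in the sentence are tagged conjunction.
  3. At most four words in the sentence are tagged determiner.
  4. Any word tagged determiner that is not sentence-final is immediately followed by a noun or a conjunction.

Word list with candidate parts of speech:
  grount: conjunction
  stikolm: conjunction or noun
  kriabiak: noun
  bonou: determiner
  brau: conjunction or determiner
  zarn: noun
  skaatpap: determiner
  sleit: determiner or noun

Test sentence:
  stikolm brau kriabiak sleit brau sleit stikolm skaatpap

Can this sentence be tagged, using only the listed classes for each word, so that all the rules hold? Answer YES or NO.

Candidates per position — 1:stikolm {conjunction,noun}; 2:brau {conjunction,determiner}; 3:kriabiak {noun}; 4:sleit {determiner,noun}; 5:brau {conjunction,determiner}; 6:sleit {determiner,noun}; 7:stikolm {conjunction,noun}; 8:skaatpap {determiner}.
One satisfying assignment: conjunction determiner noun noun determiner noun conjunction determiner.
Verifying each rule — rule 1 satisfied; rule 2 satisfied; rule 3 satisfied; rule 4 satisfied.

YES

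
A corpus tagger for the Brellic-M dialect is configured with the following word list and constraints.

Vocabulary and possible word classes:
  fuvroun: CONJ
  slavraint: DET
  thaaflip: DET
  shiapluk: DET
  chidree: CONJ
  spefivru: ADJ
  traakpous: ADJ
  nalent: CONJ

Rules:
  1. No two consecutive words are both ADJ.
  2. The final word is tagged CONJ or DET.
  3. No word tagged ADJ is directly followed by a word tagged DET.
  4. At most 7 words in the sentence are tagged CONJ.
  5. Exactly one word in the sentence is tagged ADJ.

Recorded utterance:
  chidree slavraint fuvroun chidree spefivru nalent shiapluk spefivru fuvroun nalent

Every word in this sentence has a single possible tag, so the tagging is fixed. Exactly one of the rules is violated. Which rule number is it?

5

Fixed tagging: CONJ DET CONJ CONJ ADJ CONJ DET ADJ CONJ CONJ.
Checking each rule: R1 ✓, R2 ✓, R3 ✓, R4 ✓, R5 ✗.
Only rule 5 fails.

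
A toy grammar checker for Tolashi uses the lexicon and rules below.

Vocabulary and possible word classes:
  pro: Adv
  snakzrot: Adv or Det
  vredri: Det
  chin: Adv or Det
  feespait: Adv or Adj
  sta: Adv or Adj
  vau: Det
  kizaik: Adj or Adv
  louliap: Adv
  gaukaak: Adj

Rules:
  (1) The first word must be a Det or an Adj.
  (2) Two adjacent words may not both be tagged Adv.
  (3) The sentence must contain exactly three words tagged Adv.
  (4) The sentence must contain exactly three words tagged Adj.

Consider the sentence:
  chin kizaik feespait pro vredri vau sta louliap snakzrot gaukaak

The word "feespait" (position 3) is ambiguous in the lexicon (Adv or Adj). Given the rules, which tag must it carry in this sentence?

Candidates per position — 1:chin {Adv,Det}; 2:kizaik {Adj,Adv}; 3:feespait {Adv,Adj}; 4:pro {Adv}; 5:vredri {Det}; 6:vau {Det}; 7:sta {Adv,Adj}; 8:louliap {Adv}; 9:snakzrot {Adv,Det}; 10:gaukaak {Adj}.
Position 1: tagging it Adv would leave rule 1 unsatisfiable, so it must be Det.
Position 3: tagging it Adv would leave rule 2 unsatisfiable, so it must be Adj.
Position 7: tagging it Adv would leave rule 2 unsatisfiable, so it must be Adj.
Position 9: tagging it Adv would leave rule 2 unsatisfiable, so it must be Det.
Position 2: tagging it Adj would leave rule 3 unsatisfiable, so it must be Adv.
So the tagging must be: Det Adv Adj Adv Det Det Adj Adv Det Adj.
Rule-by-rule: rule 1 ok; rule 2 ok; rule 3 ok; rule 4 ok.

Adj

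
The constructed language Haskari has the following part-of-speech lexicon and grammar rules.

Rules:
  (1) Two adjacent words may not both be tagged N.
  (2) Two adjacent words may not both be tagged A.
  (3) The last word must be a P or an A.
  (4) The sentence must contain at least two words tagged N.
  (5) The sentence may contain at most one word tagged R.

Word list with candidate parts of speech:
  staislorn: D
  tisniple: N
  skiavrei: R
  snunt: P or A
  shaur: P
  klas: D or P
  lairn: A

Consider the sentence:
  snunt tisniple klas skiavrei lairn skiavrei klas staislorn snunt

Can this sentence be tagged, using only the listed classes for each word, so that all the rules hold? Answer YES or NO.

Candidates per position — 1:snunt {P,A}; 2:tisniple {N}; 3:klas {D,P}; 4:skiavrei {R}; 5:lairn {A}; 6:skiavrei {R}; 7:klas {D,P}; 8:staislorn {D}; 9:snunt {P,A}.
Rule 4 cannot be satisfied by any choice of tags from the lexicon.
So there is no consistent tagging.

NO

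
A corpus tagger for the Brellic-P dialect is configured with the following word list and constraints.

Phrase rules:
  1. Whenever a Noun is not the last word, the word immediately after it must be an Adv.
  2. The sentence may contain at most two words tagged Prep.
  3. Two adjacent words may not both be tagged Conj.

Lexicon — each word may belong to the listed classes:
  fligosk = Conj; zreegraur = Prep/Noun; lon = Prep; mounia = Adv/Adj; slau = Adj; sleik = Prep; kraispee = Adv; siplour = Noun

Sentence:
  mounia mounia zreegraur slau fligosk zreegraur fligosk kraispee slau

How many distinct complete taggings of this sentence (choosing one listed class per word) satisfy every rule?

Candidates per position — 1:mounia {Adv,Adj}; 2:mounia {Adv,Adj}; 3:zreegraur {Prep,Noun}; 4:slau {Adj}; 5:fligosk {Conj}; 6:zreegraur {Prep,Noun}; 7:fligosk {Conj}; 8:kraispee {Adv}; 9:slau {Adj}.
There are 16 candidate sequences in total.
The sequences that satisfy every rule: Adv Adv Prep Adj Conj Prep Conj Adv Adj; Adv Adj Prep Adj Conj Prep Conj Adv Adj; Adj Adv Prep Adj Conj Prep Conj Adv Adj; Adj Adj Prep Adj Conj Prep Conj Adv Adj.
Count = 4.

4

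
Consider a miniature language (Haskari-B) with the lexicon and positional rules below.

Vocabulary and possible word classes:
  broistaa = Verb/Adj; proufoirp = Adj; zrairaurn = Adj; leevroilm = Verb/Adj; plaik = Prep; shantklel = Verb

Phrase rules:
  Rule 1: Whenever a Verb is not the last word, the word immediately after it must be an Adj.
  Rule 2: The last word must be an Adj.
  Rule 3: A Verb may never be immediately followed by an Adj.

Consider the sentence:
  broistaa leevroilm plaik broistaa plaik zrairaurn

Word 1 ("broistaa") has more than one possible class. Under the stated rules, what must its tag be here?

Candidates per position — 1:broistaa {Verb,Adj}; 2:leevroilm {Verb,Adj}; 3:plaik {Prep}; 4:broistaa {Verb,Adj}; 5:plaik {Prep}; 6:zrairaurn {Adj}.
Word 2 cannot be Verb — rule 1 would then fail for every completion. It is Adj.
Word 4 cannot be Verb — rule 1 would then fail for every completion. It is Adj.
Word 1 cannot be Verb — rule 3 would then fail for every completion. It is Adj.
That leaves exactly one tagging: Adj Adj Prep Adj Prep Adj.
Checking: rule 1 holds; rule 2 holds; rule 3 holds.

Adj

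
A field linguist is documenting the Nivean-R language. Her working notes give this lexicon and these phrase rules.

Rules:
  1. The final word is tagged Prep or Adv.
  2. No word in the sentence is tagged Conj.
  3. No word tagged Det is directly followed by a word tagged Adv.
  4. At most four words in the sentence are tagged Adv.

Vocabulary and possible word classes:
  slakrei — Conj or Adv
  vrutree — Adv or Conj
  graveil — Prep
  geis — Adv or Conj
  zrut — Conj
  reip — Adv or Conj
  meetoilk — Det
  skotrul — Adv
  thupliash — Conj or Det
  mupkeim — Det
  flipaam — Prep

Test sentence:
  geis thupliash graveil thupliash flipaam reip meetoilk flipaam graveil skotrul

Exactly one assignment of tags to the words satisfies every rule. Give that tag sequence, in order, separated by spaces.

Candidates per position — 1:geis {Adv,Conj}; 2:thupliash {Conj,Det}; 3:graveil {Prep}; 4:thupliash {Conj,Det}; 5:flipaam {Prep}; 6:reip {Adv,Conj}; 7:meetoilk {Det}; 8:flipaam {Prep}; 9:graveil {Prep}; 10:skotrul {Adv}.
If word 1 were Conj, no tagging could satisfy rule 2; so word 1 is Adv.
If word 2 were Conj, no tagging could satisfy rule 2; so word 2 is Det.
If word 4 were Conj, no tagging could satisfy rule 2; so word 4 is Det.
If word 6 were Conj, no tagging could satisfy rule 2; so word 6 is Adv.
The unique satisfying tagging is: Adv Det Prep Det Prep Adv Det Prep Prep Adv.
Verifying each rule — rule 1 satisfied; rule 2 satisfied; rule 3 satisfied; rule 4 satisfied.

Adv Det Prep Det Prep Adv Det Prep Prep Adv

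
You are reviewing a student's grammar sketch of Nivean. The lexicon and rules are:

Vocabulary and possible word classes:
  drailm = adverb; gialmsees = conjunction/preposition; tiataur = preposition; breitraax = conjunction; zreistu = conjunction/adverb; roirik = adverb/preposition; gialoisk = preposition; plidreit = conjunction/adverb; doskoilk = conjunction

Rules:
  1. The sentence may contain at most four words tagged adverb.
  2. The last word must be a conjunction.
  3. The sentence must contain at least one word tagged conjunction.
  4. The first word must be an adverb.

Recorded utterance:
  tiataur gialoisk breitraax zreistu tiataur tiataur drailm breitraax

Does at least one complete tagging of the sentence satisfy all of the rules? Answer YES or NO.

NO

Candidates per position — 1:tiataur {preposition}; 2:gialoisk {preposition}; 3:breitraax {conjunction}; 4:zreistu {conjunction,adverb}; 5:tiataur {preposition}; 6:tiataur {preposition}; 7:drailm {adverb}; 8:breitraax {conjunction}.
Rule 4 cannot be satisfied by any choice of tags from the lexicon.
So there is no consistent tagging.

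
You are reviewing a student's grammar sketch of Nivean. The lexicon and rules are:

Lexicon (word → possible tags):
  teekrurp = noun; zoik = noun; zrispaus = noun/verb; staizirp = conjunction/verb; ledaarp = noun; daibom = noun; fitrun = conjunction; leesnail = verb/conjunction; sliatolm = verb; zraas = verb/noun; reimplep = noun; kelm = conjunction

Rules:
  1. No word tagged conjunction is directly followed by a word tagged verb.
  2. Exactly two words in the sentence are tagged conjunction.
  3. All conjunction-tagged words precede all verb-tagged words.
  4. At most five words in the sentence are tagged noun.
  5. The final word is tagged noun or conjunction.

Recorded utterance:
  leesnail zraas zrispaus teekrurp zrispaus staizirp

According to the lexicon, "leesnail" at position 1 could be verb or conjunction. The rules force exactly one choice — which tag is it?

conjunction

Candidates per position — 1:leesnail {verb,conjunction}; 2:zraas {verb,noun}; 3:zrispaus {noun,verb}; 4:teekrurp {noun}; 5:zrispaus {noun,verb}; 6:staizirp {conjunction,verb}.
If word 1 were verb, no tagging could satisfy rule 2; so word 1 is conjunction.
If word 2 were verb, no tagging could satisfy rule 1; so word 2 is noun.
If word 6 were verb, no tagging could satisfy rule 2; so word 6 is conjunction.
If word 3 were verb, no tagging could satisfy rule 3; so word 3 is noun.
If word 5 were verb, no tagging could satisfy rule 3; so word 5 is noun.
So the tagging must be: conjunction noun noun noun noun conjunction.
Check: rule 1 satisfied; rule 2 satisfied; rule 3 satisfied; rule 4 satisfied; rule 5 satisfied.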